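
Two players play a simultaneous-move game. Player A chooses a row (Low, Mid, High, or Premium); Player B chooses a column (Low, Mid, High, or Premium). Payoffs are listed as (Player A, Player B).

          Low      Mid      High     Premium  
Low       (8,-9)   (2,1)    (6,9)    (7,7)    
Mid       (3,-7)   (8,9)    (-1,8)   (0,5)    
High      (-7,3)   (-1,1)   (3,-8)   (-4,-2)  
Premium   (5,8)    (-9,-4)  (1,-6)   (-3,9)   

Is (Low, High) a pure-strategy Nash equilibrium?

Holding Player B at High: Player A gets 6 from Low, versus -1 from Mid, 3 from High, 1 from Premium. No profitable deviation for Player A.
Holding Player A at Low: Player B gets 9 from High, versus -9 from Low, 1 from Mid, 7 from Premium. No profitable deviation for Player B either.

Yes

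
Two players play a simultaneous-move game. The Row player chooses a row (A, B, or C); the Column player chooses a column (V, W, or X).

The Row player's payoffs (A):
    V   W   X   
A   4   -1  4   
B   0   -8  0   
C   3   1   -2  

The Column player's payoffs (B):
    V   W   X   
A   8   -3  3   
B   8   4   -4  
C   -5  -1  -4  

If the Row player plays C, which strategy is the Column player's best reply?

With the Row player fixed at C, the Column player's payoffs are: V → -5, W → -1, X → -4.
The maximum is -1, achieved by W.

W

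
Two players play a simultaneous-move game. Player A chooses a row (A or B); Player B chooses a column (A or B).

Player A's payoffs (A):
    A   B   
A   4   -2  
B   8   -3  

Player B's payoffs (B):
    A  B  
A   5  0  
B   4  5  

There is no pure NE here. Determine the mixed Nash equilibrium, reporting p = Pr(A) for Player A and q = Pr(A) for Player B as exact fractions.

p = 1/6, q = 1/5

In a mixed NE each player is indifferent between their pure strategies, so the opponent's mix sets the indifference.
Player B indifferent between A and B: p·5 + (1−p)·4 = p·0 + (1−p)·5 ⟹ 4 + 1p = 5 + (-5)p ⟹ p = 1/6.
Player A indifferent between A and B: q·4 + (1−q)·(-2) = q·8 + (1−q)·(-3) ⟹ (-2) + 6q = (-3) + 11q ⟹ q = 1/5.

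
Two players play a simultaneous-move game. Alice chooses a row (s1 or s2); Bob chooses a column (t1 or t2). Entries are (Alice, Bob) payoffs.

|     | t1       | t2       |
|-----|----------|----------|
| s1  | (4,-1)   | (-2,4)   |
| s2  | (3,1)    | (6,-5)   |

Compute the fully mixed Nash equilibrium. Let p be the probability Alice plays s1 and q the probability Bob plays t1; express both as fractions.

p = 6/11, q = 8/9

In a mixed NE each player is indifferent between their pure strategies, so the opponent's mix sets the indifference.
Bob indifferent between t1 and t2: p·(-1) + (1−p)·1 = p·4 + (1−p)·(-5) ⟹ 1 + (-2)p = (-5) + 9p ⟹ p = 6/11.
Alice indifferent between s1 and s2: q·4 + (1−q)·(-2) = q·3 + (1−q)·6 ⟹ (-2) + 6q = 6 + (-3)q ⟹ q = 8/9.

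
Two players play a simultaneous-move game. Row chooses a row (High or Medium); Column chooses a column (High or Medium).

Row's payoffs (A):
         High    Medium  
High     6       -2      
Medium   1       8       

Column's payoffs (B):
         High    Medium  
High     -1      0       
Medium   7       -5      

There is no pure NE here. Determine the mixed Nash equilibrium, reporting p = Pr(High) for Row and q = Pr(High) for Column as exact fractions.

Each player's mixing probability is pinned down by making the *other* player indifferent.
Column indifferent between High and Medium: p·(-1) + (1−p)·7 = p·0 + (1−p)·(-5) ⟹ 7 + (-8)p = (-5) + 5p ⟹ p = 12/13.
Row indifferent between High and Medium: q·6 + (1−q)·(-2) = q·1 + (1−q)·8 ⟹ (-2) + 8q = 8 + (-7)q ⟹ q = 2/3.

p = 12/13, q = 2/3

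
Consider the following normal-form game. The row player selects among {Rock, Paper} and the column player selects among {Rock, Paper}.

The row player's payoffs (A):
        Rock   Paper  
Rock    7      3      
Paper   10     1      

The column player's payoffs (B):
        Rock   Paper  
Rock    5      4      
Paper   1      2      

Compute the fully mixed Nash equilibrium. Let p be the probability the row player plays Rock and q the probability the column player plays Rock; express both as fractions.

Each player's mixing probability is pinned down by making the *other* player indifferent.
The column player indifferent between Rock and Paper: p·5 + (1−p)·1 = p·4 + (1−p)·2 ⟹ 1 + 4p = 2 + 2p ⟹ p = 1/2.
The row player indifferent between Rock and Paper: q·7 + (1−q)·3 = q·10 + (1−q)·1 ⟹ 3 + 4q = 1 + 9q ⟹ q = 2/5.

p = 1/2, q = 2/5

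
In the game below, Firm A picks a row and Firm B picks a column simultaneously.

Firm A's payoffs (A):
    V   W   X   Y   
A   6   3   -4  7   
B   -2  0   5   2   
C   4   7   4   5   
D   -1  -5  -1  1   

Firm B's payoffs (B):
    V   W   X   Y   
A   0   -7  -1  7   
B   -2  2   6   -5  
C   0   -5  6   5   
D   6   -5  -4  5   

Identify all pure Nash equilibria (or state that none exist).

Find each player's best response to every opponent strategy; NE are the intersections.
Firm A's best responses — vs V: A (payoff 6); vs W: C (payoff 7); vs X: B (payoff 5); vs Y: A (payoff 7).
Firm B's best responses — vs A: Y (payoff 7); vs B: X (payoff 6); vs C: X (payoff 6); vs D: V (payoff 6).
Mutual best responses occur at (A, Y) and (B, X); at each, neither player gains by switching.

(A, Y) and (B, X)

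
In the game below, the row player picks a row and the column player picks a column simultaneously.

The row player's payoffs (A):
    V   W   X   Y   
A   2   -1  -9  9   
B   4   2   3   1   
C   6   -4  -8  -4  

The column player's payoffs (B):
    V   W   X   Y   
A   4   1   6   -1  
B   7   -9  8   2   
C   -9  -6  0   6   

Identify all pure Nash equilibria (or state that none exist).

(B, X)

Find each player's best response to every opponent strategy; NE are the intersections.
The row player's best responses — vs V: C (payoff 6); vs W: B (payoff 2); vs X: B (payoff 3); vs Y: A (payoff 9).
The column player's best responses — vs A: X (payoff 6); vs B: X (payoff 8); vs C: Y (payoff 6).
The only mutual best response is (B, X); neither player gains by switching there.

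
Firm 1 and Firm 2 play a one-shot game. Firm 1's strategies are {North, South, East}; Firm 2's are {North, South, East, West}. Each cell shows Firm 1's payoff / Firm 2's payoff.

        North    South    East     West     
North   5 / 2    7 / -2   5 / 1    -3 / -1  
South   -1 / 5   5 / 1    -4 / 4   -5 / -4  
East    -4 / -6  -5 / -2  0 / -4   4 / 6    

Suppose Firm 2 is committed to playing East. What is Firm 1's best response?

With Firm 2 fixed at East, Firm 1's payoffs are: North → 5, South → -4, East → 0.
The maximum is 5, achieved by North.

North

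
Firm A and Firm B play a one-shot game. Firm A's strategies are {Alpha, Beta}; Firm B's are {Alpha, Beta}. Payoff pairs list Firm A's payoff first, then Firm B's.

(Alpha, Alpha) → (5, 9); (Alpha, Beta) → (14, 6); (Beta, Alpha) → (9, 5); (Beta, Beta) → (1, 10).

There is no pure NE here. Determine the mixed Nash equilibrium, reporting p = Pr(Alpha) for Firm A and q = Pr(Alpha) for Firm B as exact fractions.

In a mixed NE each player is indifferent between their pure strategies, so the opponent's mix sets the indifference.
Firm B indifferent between Alpha and Beta: p·9 + (1−p)·5 = p·6 + (1−p)·10 ⟹ 5 + 4p = 10 + (-4)p ⟹ p = 5/8.
Firm A indifferent between Alpha and Beta: q·5 + (1−q)·14 = q·9 + (1−q)·1 ⟹ 14 + (-9)q = 1 + 8q ⟹ q = 13/17.

p = 5/8, q = 13/17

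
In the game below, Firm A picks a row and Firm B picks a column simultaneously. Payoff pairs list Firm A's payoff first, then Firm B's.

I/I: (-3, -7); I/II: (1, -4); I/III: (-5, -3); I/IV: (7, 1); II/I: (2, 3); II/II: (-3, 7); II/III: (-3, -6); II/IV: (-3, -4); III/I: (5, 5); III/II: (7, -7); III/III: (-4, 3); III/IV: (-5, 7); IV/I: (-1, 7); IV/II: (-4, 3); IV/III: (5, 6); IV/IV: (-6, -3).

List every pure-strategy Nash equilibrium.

Find each player's best response to every opponent strategy; NE are the intersections.
Firm A's best responses — vs I: III (payoff 5); vs II: III (payoff 7); vs III: IV (payoff 5); vs IV: I (payoff 7).
Firm B's best responses — vs I: IV (payoff 1); vs II: II (payoff 7); vs III: IV (payoff 7); vs IV: I (payoff 7).
The only mutual best response is (I, IV); neither player gains by switching there.

(I, IV)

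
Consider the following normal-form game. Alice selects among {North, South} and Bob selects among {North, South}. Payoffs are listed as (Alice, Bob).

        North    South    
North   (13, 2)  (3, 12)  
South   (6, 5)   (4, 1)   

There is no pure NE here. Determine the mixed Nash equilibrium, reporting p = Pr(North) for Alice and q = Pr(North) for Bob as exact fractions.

p = 2/7, q = 1/8

Each player's mixing probability is pinned down by making the *other* player indifferent.
Bob indifferent between North and South: p·2 + (1−p)·5 = p·12 + (1−p)·1 ⟹ 5 + (-3)p = 1 + 11p ⟹ p = 2/7.
Alice indifferent between North and South: q·13 + (1−q)·3 = q·6 + (1−q)·4 ⟹ 3 + 10q = 4 + 2q ⟹ q = 1/8.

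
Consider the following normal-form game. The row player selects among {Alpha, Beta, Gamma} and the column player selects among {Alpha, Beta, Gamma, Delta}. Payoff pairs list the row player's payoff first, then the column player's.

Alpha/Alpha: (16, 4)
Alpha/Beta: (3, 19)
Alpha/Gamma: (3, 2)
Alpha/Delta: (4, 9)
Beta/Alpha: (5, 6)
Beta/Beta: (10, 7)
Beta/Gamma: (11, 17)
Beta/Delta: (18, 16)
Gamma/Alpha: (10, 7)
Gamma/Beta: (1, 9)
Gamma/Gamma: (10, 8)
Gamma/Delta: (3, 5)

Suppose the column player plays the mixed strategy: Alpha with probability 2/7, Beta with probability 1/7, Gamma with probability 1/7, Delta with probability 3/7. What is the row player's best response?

Compute the row player's expected payoff from each pure strategy against the given mix.
Alpha: (2/7)·16 + (1/7)·3 + (1/7)·3 + (3/7)·4 = 50/7
Beta: (2/7)·5 + (1/7)·10 + (1/7)·11 + (3/7)·18 = 85/7
Gamma: (2/7)·10 + (1/7)·1 + (1/7)·10 + (3/7)·3 = 40/7
Highest expected payoff is 85/7, from Beta.

Beta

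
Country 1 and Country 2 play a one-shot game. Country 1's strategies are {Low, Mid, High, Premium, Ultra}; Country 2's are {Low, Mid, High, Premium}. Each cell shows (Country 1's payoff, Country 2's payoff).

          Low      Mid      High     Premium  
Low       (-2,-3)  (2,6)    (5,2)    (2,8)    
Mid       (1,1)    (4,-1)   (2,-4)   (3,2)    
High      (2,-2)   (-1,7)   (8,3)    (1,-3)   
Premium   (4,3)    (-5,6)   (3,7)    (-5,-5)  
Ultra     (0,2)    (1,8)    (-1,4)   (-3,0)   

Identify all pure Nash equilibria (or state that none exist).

Find each player's best response to every opponent strategy; NE are the intersections.
Country 1's best responses — vs Low: Premium (payoff 4); vs Mid: Mid (payoff 4); vs High: High (payoff 8); vs Premium: Mid (payoff 3).
Country 2's best responses — vs Low: Premium (payoff 8); vs Mid: Premium (payoff 2); vs High: Mid (payoff 7); vs Premium: High (payoff 7); vs Ultra: Mid (payoff 8).
The only mutual best response is (Mid, Premium); neither player gains by switching there.

(Mid, Premium)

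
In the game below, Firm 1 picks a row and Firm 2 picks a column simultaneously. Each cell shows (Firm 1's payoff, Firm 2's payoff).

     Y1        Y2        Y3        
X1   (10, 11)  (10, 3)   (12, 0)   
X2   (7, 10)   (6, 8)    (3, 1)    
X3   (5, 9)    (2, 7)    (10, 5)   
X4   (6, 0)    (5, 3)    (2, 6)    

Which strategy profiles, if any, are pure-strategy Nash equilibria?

(X1, Y1)

Check mutual best responses: a cell is a NE iff neither player can gain by unilaterally deviating.
Firm 1's best responses — vs Y1: X1 (payoff 10); vs Y2: X1 (payoff 10); vs Y3: X1 (payoff 12).
Firm 2's best responses — vs X1: Y1 (payoff 11); vs X2: Y1 (payoff 10); vs X3: Y1 (payoff 9); vs X4: Y3 (payoff 6).
The only mutual best response is (X1, Y1); neither player gains by switching there.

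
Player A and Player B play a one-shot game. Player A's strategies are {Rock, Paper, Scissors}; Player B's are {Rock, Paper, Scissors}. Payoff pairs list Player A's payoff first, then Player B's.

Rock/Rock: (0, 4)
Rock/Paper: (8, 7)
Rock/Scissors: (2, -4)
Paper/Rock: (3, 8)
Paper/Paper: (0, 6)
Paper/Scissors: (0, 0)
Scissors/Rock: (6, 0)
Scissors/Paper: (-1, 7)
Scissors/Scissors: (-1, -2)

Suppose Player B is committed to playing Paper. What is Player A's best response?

With Player B fixed at Paper, Player A's payoffs are: Rock → 8, Paper → 0, Scissors → -1.
The maximum is 8, achieved by Rock.

Rock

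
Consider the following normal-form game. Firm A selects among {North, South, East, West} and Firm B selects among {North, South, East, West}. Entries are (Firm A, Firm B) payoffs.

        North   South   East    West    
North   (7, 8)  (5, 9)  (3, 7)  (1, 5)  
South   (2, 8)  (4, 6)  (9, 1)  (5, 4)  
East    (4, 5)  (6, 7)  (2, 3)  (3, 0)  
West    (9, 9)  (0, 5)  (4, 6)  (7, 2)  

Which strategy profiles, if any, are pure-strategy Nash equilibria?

(East, South) and (West, North)

A profile is a Nash equilibrium when each player is best-responding to the other.
Firm A's best responses — vs North: West (payoff 9); vs South: East (payoff 6); vs East: South (payoff 9); vs West: West (payoff 7).
Firm B's best responses — vs North: South (payoff 9); vs South: North (payoff 8); vs East: South (payoff 7); vs West: North (payoff 9).
Mutual best responses occur at (East, South) and (West, North); at each, neither player gains by switching.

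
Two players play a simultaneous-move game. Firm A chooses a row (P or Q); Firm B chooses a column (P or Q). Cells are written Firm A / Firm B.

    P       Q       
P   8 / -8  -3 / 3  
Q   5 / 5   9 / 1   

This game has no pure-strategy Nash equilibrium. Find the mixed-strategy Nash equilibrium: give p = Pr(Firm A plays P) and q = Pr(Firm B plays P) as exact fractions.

Each player's mixing probability is pinned down by making the *other* player indifferent.
Firm B indifferent between P and Q: p·(-8) + (1−p)·5 = p·3 + (1−p)·1 ⟹ 5 + (-13)p = 1 + 2p ⟹ p = 4/15.
Firm A indifferent between P and Q: q·8 + (1−q)·(-3) = q·5 + (1−q)·9 ⟹ (-3) + 11q = 9 + (-4)q ⟹ q = 4/5.

p = 4/15, q = 4/5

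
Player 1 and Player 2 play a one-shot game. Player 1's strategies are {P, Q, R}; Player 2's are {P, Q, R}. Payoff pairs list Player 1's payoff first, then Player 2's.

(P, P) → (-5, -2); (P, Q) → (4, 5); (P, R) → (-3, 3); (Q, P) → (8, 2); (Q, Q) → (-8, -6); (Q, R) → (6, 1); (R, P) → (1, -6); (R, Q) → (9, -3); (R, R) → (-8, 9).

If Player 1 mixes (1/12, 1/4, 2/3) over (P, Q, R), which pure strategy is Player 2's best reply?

Compute Player 2's expected payoff from each pure strategy against the given mix.
P: (1/12)·(-2) + (1/4)·2 + (2/3)·(-6) = -11/3
Q: (1/12)·5 + (1/4)·(-6) + (2/3)·(-3) = -37/12
R: (1/12)·3 + (1/4)·1 + (2/3)·9 = 13/2
Highest expected payoff is 13/2, from R.

R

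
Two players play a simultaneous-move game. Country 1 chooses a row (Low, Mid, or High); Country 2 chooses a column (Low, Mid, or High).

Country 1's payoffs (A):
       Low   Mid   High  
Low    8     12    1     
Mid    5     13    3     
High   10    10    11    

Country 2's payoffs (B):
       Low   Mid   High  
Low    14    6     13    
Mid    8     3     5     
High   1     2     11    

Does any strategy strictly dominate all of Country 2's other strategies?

None

Check whether one of Country 2's strategies beats all alternatives regardless of what the opponent does.
Low is not dominant: against High, Mid gives 2 > 1.
Mid is not dominant: against Low, Low gives 14 > 6.
High is not dominant: against Low, Low gives 14 > 13.
No single strategy is best against every opponent action.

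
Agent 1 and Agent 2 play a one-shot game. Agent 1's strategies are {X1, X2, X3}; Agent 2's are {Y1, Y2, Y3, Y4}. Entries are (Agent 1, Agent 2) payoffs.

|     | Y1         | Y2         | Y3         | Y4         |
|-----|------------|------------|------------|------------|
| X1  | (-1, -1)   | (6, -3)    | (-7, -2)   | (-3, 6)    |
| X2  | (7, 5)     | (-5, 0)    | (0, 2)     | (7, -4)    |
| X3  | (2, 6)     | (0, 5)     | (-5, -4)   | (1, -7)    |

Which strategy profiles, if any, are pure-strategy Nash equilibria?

Find each player's best response to every opponent strategy; NE are the intersections.
Agent 1's best responses — vs Y1: X2 (payoff 7); vs Y2: X1 (payoff 6); vs Y3: X2 (payoff 0); vs Y4: X2 (payoff 7).
Agent 2's best responses — vs X1: Y4 (payoff 6); vs X2: Y1 (payoff 5); vs X3: Y1 (payoff 6).
The only mutual best response is (X2, Y1); neither player gains by switching there.

(X2, Y1)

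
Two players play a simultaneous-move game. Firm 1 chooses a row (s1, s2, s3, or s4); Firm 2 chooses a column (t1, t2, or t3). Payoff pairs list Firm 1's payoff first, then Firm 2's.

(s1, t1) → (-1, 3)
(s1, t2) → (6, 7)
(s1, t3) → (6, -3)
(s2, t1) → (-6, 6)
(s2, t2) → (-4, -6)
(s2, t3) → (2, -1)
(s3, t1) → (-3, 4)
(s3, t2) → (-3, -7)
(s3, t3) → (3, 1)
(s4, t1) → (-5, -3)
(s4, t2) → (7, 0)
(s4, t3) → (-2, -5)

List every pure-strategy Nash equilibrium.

(s4, t2)

A profile is a Nash equilibrium when each player is best-responding to the other.
Firm 1's best responses — vs t1: s1 (payoff -1); vs t2: s4 (payoff 7); vs t3: s1 (payoff 6).
Firm 2's best responses — vs s1: t2 (payoff 7); vs s2: t1 (payoff 6); vs s3: t1 (payoff 4); vs s4: t2 (payoff 0).
The only mutual best response is (s4, t2); neither player gains by switching there.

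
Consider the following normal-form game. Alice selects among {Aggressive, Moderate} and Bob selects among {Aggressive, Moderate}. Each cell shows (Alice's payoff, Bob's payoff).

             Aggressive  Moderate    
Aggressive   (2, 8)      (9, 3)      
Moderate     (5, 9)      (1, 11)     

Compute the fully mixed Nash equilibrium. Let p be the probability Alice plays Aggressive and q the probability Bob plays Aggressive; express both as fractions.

Each player's mixing probability is pinned down by making the *other* player indifferent.
Bob indifferent between Aggressive and Moderate: p·8 + (1−p)·9 = p·3 + (1−p)·11 ⟹ 9 + (-1)p = 11 + (-8)p ⟹ p = 2/7.
Alice indifferent between Aggressive and Moderate: q·2 + (1−q)·9 = q·5 + (1−q)·1 ⟹ 9 + (-7)q = 1 + 4q ⟹ q = 8/11.

p = 2/7, q = 8/11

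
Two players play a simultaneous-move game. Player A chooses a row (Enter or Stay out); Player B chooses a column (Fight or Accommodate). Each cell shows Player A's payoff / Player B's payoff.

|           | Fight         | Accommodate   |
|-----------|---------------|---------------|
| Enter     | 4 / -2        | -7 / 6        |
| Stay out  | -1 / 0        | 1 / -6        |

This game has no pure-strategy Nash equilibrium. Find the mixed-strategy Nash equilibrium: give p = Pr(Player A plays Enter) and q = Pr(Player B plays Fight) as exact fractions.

In a mixed NE each player is indifferent between their pure strategies, so the opponent's mix sets the indifference.
Player B indifferent between Fight and Accommodate: p·(-2) + (1−p)·0 = p·6 + (1−p)·(-6) ⟹ 0 + (-2)p = (-6) + 12p ⟹ p = 3/7.
Player A indifferent between Enter and Stay out: q·4 + (1−q)·(-7) = q·(-1) + (1−q)·1 ⟹ (-7) + 11q = 1 + (-2)q ⟹ q = 8/13.

p = 3/7, q = 8/13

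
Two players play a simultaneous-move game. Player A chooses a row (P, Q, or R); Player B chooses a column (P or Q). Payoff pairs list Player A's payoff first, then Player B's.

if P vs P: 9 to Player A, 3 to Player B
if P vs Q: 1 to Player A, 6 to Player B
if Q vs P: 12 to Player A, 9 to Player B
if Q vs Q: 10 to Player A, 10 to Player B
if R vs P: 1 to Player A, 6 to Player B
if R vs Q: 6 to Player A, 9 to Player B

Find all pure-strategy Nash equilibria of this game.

(Q, Q)

A profile is a Nash equilibrium when each player is best-responding to the other.
Player A's best responses — vs P: Q (payoff 12); vs Q: Q (payoff 10).
Player B's best responses — vs P: Q (payoff 6); vs Q: Q (payoff 10); vs R: Q (payoff 9).
The only mutual best response is (Q, Q); neither player gains by switching there.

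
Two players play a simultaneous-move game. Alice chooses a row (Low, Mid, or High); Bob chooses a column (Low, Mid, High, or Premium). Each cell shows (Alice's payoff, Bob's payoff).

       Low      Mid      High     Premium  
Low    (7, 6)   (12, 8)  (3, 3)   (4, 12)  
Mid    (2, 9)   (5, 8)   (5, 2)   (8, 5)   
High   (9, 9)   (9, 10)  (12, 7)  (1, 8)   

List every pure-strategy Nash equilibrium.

No pure-strategy Nash equilibrium

Check mutual best responses: a cell is a NE iff neither player can gain by unilaterally deviating.
Alice's best responses — vs Low: High (payoff 9); vs Mid: Low (payoff 12); vs High: High (payoff 12); vs Premium: Mid (payoff 8).
Bob's best responses — vs Low: Premium (payoff 12); vs Mid: Low (payoff 9); vs High: Mid (payoff 10).
No cell has both players best-responding. For instance, Alice's best reply to High is High, but against High Bob prefers Mid over High.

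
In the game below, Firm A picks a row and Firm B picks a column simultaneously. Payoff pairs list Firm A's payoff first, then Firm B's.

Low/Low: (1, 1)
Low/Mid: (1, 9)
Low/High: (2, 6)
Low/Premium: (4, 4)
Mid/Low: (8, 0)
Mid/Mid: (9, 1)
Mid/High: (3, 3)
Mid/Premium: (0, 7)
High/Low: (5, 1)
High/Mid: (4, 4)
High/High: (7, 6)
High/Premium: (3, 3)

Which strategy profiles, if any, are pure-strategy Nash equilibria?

Check mutual best responses: a cell is a NE iff neither player can gain by unilaterally deviating.
Firm A's best responses — vs Low: Mid (payoff 8); vs Mid: Mid (payoff 9); vs High: High (payoff 7); vs Premium: Low (payoff 4).
Firm B's best responses — vs Low: Mid (payoff 9); vs Mid: Premium (payoff 7); vs High: High (payoff 6).
The only mutual best response is (High, High); neither player gains by switching there.

(High, High)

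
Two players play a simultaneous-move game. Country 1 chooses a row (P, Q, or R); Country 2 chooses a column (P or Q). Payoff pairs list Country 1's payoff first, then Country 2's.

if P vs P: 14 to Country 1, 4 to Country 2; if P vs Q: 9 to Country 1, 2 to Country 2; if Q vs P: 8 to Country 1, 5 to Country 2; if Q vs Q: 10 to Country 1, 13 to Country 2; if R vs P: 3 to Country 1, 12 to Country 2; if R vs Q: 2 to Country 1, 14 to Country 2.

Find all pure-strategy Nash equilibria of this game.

Find each player's best response to every opponent strategy; NE are the intersections.
Country 1's best responses — vs P: P (payoff 14); vs Q: Q (payoff 10).
Country 2's best responses — vs P: P (payoff 4); vs Q: Q (payoff 13); vs R: Q (payoff 14).
Mutual best responses occur at (P, P) and (Q, Q); at each, neither player gains by switching.

(P, P) and (Q, Q)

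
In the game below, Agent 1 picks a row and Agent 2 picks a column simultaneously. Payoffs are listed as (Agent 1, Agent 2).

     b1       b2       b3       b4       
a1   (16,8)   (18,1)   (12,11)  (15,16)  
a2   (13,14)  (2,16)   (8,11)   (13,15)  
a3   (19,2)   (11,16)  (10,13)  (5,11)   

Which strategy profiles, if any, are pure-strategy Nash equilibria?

Find each player's best response to every opponent strategy; NE are the intersections.
Agent 1's best responses — vs b1: a3 (payoff 19); vs b2: a1 (payoff 18); vs b3: a1 (payoff 12); vs b4: a1 (payoff 15).
Agent 2's best responses — vs a1: b4 (payoff 16); vs a2: b2 (payoff 16); vs a3: b2 (payoff 16).
The only mutual best response is (a1, b4); neither player gains by switching there.

(a1, b4)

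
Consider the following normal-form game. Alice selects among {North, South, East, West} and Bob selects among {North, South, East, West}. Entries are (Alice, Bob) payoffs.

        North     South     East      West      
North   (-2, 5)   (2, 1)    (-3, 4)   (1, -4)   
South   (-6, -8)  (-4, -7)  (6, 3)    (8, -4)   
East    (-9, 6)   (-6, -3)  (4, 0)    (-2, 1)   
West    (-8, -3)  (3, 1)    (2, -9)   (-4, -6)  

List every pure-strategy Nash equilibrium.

(North, North), (South, East), and (West, South)

A profile is a Nash equilibrium when each player is best-responding to the other.
Alice's best responses — vs North: North (payoff -2); vs South: West (payoff 3); vs East: South (payoff 6); vs West: South (payoff 8).
Bob's best responses — vs North: North (payoff 5); vs South: East (payoff 3); vs East: North (payoff 6); vs West: South (payoff 1).
Mutual best responses occur at (North, North), (South, East), and (West, South); at each, neither player gains by switching.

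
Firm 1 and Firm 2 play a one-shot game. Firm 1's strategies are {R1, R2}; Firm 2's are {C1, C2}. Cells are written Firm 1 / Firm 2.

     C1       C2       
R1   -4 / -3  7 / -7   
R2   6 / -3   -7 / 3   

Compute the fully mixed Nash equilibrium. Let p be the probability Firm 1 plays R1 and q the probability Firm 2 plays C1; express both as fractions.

p = 3/5, q = 7/12

Each player's mixing probability is pinned down by making the *other* player indifferent.
Firm 2 indifferent between C1 and C2: p·(-3) + (1−p)·(-3) = p·(-7) + (1−p)·3 ⟹ (-3) + 0p = 3 + (-10)p ⟹ p = 3/5.
Firm 1 indifferent between R1 and R2: q·(-4) + (1−q)·7 = q·6 + (1−q)·(-7) ⟹ 7 + (-11)q = (-7) + 13q ⟹ q = 7/12.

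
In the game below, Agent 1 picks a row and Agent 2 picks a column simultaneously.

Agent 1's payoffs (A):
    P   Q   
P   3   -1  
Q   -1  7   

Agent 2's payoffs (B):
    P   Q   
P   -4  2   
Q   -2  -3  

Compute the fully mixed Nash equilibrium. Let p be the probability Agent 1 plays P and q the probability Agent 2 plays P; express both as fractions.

Each player's mixing probability is pinned down by making the *other* player indifferent.
Agent 2 indifferent between P and Q: p·(-4) + (1−p)·(-2) = p·2 + (1−p)·(-3) ⟹ (-2) + (-2)p = (-3) + 5p ⟹ p = 1/7.
Agent 1 indifferent between P and Q: q·3 + (1−q)·(-1) = q·(-1) + (1−q)·7 ⟹ (-1) + 4q = 7 + (-8)q ⟹ q = 2/3.

p = 1/7, q = 2/3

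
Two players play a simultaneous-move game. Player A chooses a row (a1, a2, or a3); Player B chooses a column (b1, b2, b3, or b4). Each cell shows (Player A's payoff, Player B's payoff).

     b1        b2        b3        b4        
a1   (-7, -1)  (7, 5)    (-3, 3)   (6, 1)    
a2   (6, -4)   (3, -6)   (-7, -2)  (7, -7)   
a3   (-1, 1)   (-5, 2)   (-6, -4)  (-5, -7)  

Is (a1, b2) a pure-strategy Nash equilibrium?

Yes

Holding Player B at b2: Player A gets 7 from a1, versus 3 from a2, -5 from a3. No profitable deviation for Player A.
Holding Player A at a1: Player B gets 5 from b2, versus -1 from b1, 3 from b3, 1 from b4. No profitable deviation for Player B either.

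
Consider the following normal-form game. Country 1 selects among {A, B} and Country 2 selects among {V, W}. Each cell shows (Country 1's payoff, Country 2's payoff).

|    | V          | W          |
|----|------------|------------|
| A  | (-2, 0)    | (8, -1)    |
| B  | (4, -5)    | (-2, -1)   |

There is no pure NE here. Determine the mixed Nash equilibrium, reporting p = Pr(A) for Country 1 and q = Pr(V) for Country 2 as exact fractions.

p = 4/5, q = 5/8

Each player's mixing probability is pinned down by making the *other* player indifferent.
Country 2 indifferent between V and W: p·0 + (1−p)·(-5) = p·(-1) + (1−p)·(-1) ⟹ (-5) + 5p = (-1) + 0p ⟹ p = 4/5.
Country 1 indifferent between A and B: q·(-2) + (1−q)·8 = q·4 + (1−q)·(-2) ⟹ 8 + (-10)q = (-2) + 6q ⟹ q = 5/8.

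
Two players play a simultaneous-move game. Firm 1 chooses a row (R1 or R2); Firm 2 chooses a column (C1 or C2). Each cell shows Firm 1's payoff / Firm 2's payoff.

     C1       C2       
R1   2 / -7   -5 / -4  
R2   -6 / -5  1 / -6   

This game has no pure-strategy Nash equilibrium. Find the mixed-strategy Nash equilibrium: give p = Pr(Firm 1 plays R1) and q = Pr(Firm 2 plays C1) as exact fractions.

p = 1/4, q = 3/7

Each player's mixing probability is pinned down by making the *other* player indifferent.
Firm 2 indifferent between C1 and C2: p·(-7) + (1−p)·(-5) = p·(-4) + (1−p)·(-6) ⟹ (-5) + (-2)p = (-6) + 2p ⟹ p = 1/4.
Firm 1 indifferent between R1 and R2: q·2 + (1−q)·(-5) = q·(-6) + (1−q)·1 ⟹ (-5) + 7q = 1 + (-7)q ⟹ q = 3/7.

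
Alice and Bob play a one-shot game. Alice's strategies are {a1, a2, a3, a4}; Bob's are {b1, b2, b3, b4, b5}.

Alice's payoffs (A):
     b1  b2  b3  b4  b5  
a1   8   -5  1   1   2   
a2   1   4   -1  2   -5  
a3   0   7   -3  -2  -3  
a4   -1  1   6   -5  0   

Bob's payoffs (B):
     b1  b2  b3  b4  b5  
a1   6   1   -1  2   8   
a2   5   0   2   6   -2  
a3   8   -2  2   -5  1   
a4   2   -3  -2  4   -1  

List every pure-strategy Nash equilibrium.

Find each player's best response to every opponent strategy; NE are the intersections.
Alice's best responses — vs b1: a1 (payoff 8); vs b2: a3 (payoff 7); vs b3: a4 (payoff 6); vs b4: a2 (payoff 2); vs b5: a1 (payoff 2).
Bob's best responses — vs a1: b5 (payoff 8); vs a2: b4 (payoff 6); vs a3: b1 (payoff 8); vs a4: b4 (payoff 4).
Mutual best responses occur at (a1, b5) and (a2, b4); at each, neither player gains by switching.

(a1, b5) and (a2, b4)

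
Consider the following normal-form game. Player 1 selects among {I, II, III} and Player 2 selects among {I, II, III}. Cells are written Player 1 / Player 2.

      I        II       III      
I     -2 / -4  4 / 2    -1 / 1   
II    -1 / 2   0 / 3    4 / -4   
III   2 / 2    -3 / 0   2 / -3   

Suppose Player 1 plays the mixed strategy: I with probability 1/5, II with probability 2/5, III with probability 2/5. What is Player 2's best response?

II

Compute Player 2's expected payoff from each pure strategy against the given mix.
I: (1/5)·(-4) + (2/5)·2 + (2/5)·2 = 4/5
II: (1/5)·2 + (2/5)·3 + (2/5)·0 = 8/5
III: (1/5)·1 + (2/5)·(-4) + (2/5)·(-3) = -13/5
Highest expected payoff is 8/5, from II.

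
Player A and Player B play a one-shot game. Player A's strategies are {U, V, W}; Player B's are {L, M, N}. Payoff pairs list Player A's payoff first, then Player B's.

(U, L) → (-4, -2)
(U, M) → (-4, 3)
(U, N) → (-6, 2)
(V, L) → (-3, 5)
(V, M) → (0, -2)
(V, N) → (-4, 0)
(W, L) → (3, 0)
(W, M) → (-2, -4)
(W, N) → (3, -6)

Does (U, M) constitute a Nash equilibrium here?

No

Holding Player B at M: Player A gets -4 from U but could get 0 by switching to V. Player A has a profitable deviation.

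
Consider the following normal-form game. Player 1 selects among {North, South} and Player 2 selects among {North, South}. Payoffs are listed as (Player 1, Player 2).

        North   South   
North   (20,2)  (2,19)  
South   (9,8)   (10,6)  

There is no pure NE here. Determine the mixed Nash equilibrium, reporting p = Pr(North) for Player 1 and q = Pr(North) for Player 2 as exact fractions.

Each player's mixing probability is pinned down by making the *other* player indifferent.
Player 2 indifferent between North and South: p·2 + (1−p)·8 = p·19 + (1−p)·6 ⟹ 8 + (-6)p = 6 + 13p ⟹ p = 2/19.
Player 1 indifferent between North and South: q·20 + (1−q)·2 = q·9 + (1−q)·10 ⟹ 2 + 18q = 10 + (-1)q ⟹ q = 8/19.

p = 2/19, q = 8/19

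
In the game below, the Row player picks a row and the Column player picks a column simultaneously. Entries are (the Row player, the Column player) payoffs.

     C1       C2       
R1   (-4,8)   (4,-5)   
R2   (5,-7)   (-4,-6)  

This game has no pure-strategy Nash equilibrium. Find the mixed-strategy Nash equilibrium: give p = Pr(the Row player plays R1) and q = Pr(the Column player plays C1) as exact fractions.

p = 1/14, q = 8/17

Each player's mixing probability is pinned down by making the *other* player indifferent.
The Column player indifferent between C1 and C2: p·8 + (1−p)·(-7) = p·(-5) + (1−p)·(-6) ⟹ (-7) + 15p = (-6) + 1p ⟹ p = 1/14.
The Row player indifferent between R1 and R2: q·(-4) + (1−q)·4 = q·5 + (1−q)·(-4) ⟹ 4 + (-8)q = (-4) + 9q ⟹ q = 8/17.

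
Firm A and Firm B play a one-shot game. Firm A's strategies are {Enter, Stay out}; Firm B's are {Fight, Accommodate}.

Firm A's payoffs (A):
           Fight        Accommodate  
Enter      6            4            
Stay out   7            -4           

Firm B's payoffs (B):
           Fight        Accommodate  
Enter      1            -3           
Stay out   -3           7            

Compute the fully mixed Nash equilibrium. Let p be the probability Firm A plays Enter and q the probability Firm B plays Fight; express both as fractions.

p = 5/7, q = 8/9

In a mixed NE each player is indifferent between their pure strategies, so the opponent's mix sets the indifference.
Firm B indifferent between Fight and Accommodate: p·1 + (1−p)·(-3) = p·(-3) + (1−p)·7 ⟹ (-3) + 4p = 7 + (-10)p ⟹ p = 5/7.
Firm A indifferent between Enter and Stay out: q·6 + (1−q)·4 = q·7 + (1−q)·(-4) ⟹ 4 + 2q = (-4) + 11q ⟹ q = 8/9.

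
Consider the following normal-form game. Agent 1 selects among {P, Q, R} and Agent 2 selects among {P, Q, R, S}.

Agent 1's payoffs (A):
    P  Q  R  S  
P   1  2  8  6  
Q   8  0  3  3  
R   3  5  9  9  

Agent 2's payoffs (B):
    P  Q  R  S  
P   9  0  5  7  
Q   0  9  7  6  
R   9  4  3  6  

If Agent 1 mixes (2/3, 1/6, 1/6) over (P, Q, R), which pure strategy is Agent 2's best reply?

Compute Agent 2's expected payoff from each pure strategy against the given mix.
P: (2/3)·9 + (1/6)·0 + (1/6)·9 = 15/2
Q: (2/3)·0 + (1/6)·9 + (1/6)·4 = 13/6
R: (2/3)·5 + (1/6)·7 + (1/6)·3 = 5
S: (2/3)·7 + (1/6)·6 + (1/6)·6 = 20/3
Highest expected payoff is 15/2, from P.

P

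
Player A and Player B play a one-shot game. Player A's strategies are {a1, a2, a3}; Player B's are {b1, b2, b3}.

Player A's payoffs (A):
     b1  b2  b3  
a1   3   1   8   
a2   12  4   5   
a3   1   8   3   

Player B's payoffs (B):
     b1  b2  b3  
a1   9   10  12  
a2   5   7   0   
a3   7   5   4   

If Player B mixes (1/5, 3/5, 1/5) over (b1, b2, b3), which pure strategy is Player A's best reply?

Player A's best reply maximizes expected payoff against the mix.
a1: (1/5)·3 + (3/5)·1 + (1/5)·8 = 14/5
a2: (1/5)·12 + (3/5)·4 + (1/5)·5 = 29/5
a3: (1/5)·1 + (3/5)·8 + (1/5)·3 = 28/5
Highest expected payoff is 29/5, from a2.

a2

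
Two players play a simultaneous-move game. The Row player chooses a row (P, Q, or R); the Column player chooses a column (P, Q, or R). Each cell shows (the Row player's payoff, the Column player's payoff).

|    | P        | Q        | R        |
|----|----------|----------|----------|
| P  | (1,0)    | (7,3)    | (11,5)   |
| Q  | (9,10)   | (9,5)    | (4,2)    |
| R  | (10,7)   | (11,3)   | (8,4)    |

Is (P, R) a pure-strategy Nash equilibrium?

Yes

Holding the Column player at R: the Row player gets 11 from P, versus 4 from Q, 8 from R. No profitable deviation for the Row player.
Holding the Row player at P: the Column player gets 5 from R, versus 0 from P, 3 from Q. No profitable deviation for the Column player either.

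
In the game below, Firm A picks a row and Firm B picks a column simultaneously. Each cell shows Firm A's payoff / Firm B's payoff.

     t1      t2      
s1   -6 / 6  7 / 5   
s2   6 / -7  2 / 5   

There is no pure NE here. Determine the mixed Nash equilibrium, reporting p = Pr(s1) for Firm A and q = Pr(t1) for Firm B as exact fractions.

Each player's mixing probability is pinned down by making the *other* player indifferent.
Firm B indifferent between t1 and t2: p·6 + (1−p)·(-7) = p·5 + (1−p)·5 ⟹ (-7) + 13p = 5 + 0p ⟹ p = 12/13.
Firm A indifferent between s1 and s2: q·(-6) + (1−q)·7 = q·6 + (1−q)·2 ⟹ 7 + (-13)q = 2 + 4q ⟹ q = 5/17.

p = 12/13, q = 5/17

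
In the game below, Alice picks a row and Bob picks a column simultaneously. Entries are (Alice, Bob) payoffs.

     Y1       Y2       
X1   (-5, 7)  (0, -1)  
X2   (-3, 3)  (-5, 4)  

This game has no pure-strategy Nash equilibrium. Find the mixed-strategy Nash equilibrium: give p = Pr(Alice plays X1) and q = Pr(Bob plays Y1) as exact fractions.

p = 1/9, q = 5/7

In a mixed NE each player is indifferent between their pure strategies, so the opponent's mix sets the indifference.
Bob indifferent between Y1 and Y2: p·7 + (1−p)·3 = p·(-1) + (1−p)·4 ⟹ 3 + 4p = 4 + (-5)p ⟹ p = 1/9.
Alice indifferent between X1 and X2: q·(-5) + (1−q)·0 = q·(-3) + (1−q)·(-5) ⟹ 0 + (-5)q = (-5) + 2q ⟹ q = 5/7.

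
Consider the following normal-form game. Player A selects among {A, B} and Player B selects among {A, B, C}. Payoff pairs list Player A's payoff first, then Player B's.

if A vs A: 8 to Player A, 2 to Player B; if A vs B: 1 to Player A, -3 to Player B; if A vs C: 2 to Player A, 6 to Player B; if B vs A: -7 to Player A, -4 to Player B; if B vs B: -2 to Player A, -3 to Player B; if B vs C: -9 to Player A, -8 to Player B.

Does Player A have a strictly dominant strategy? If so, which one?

A

A strategy is strictly dominant if it gives Player A a strictly higher payoff than every other strategy, against every choice by the opponent.
A strictly dominates: vs A: 8 > -7; vs B: 1 > -2; vs C: 2 > -9.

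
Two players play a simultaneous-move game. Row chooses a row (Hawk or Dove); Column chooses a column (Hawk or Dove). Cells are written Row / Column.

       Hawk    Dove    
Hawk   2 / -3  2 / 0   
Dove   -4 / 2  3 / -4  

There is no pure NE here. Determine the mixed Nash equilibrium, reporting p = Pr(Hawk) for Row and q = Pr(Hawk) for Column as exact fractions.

In a mixed NE each player is indifferent between their pure strategies, so the opponent's mix sets the indifference.
Column indifferent between Hawk and Dove: p·(-3) + (1−p)·2 = p·0 + (1−p)·(-4) ⟹ 2 + (-5)p = (-4) + 4p ⟹ p = 2/3.
Row indifferent between Hawk and Dove: q·2 + (1−q)·2 = q·(-4) + (1−q)·3 ⟹ 2 + 0q = 3 + (-7)q ⟹ q = 1/7.

p = 2/3, q = 1/7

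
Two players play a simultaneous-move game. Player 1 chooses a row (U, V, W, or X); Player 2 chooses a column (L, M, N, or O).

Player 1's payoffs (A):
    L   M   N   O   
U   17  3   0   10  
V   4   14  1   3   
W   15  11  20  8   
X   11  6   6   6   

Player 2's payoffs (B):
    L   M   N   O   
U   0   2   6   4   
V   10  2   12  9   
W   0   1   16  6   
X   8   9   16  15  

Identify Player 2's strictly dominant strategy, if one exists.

N

A strategy is strictly dominant if it gives Player 2 a strictly higher payoff than every other strategy, against every choice by the opponent.
N strictly dominates: vs U: 6 > each of {0, 2, 4}; vs V: 12 > each of {10, 2, 9}; vs W: 16 > each of {0, 1, 6}; vs X: 16 > each of {8, 9, 15}.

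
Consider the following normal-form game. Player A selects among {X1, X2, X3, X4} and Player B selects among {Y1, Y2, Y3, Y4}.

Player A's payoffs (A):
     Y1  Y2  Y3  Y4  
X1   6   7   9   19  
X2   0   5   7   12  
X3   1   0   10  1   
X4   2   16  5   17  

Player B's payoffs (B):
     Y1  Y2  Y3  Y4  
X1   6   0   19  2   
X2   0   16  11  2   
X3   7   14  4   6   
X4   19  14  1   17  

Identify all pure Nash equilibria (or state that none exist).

There is no pure-strategy Nash equilibrium

Find each player's best response to every opponent strategy; NE are the intersections.
Player A's best responses — vs Y1: X1 (payoff 6); vs Y2: X4 (payoff 16); vs Y3: X3 (payoff 10); vs Y4: X1 (payoff 19).
Player B's best responses — vs X1: Y3 (payoff 19); vs X2: Y2 (payoff 16); vs X3: Y2 (payoff 14); vs X4: Y1 (payoff 19).
No cell has both players best-responding. For instance, Player A's best reply to Y4 is X1, but against X1 Player B prefers Y3 over Y4.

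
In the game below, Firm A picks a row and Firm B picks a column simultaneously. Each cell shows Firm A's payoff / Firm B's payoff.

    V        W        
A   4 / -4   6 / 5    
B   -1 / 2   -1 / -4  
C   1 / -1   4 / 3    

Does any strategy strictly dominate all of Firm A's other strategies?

Check whether one of Firm A's strategies beats all alternatives regardless of what the opponent does.
A strictly dominates: vs V: 4 > each of {-1, 1}; vs W: 6 > each of {-1, 4}.

A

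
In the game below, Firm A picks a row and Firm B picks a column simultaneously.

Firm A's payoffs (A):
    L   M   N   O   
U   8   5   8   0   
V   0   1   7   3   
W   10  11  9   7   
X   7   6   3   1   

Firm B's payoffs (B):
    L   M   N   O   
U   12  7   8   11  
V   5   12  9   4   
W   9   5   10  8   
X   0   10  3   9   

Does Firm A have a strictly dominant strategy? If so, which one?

W

A strategy is strictly dominant if it gives Firm A a strictly higher payoff than every other strategy, against every choice by the opponent.
W strictly dominates: vs L: 10 > each of {8, 0, 7}; vs M: 11 > each of {5, 1, 6}; vs N: 9 > each of {8, 7, 3}; vs O: 7 > each of {0, 3, 1}.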